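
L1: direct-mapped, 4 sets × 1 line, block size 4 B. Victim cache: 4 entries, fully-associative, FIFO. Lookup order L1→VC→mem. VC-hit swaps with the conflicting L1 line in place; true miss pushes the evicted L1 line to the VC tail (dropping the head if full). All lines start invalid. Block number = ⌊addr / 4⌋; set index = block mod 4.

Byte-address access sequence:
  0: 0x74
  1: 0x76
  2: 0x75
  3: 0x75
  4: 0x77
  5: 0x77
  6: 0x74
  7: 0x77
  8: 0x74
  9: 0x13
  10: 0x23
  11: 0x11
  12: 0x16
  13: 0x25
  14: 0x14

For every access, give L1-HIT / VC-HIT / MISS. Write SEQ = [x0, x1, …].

0: 0x74 (blk 29, set 1) → MISS  vc=[]
1: 0x76 (blk 29, set 1) → L1-HIT  vc=[]
2: 0x75 (blk 29, set 1) → L1-HIT  vc=[]
3: 0x75 (blk 29, set 1) → L1-HIT  vc=[]
4: 0x77 (blk 29, set 1) → L1-HIT  vc=[]
5: 0x77 (blk 29, set 1) → L1-HIT  vc=[]
6: 0x74 (blk 29, set 1) → L1-HIT  vc=[]
7: 0x77 (blk 29, set 1) → L1-HIT  vc=[]
8: 0x74 (blk 29, set 1) → L1-HIT  vc=[]
9: 0x13 (blk 4, set 0) → MISS  vc=[]
10: 0x23 (blk 8, set 0) → MISS  vc=[4]
11: 0x11 (blk 4, set 0) → VC-HIT  vc=[8]
12: 0x16 (blk 5, set 1) → MISS  vc=[8, 29]
13: 0x25 (blk 9, set 1) → MISS  vc=[8, 29, 5]
14: 0x14 (blk 5, set 1) → VC-HIT  vc=[8, 29, 9]

SEQ = [MISS, L1-HIT, L1-HIT, L1-HIT, L1-HIT, L1-HIT, L1-HIT, L1-HIT, L1-HIT, MISS, MISS, VC-HIT, MISS, MISS, VC-HIT]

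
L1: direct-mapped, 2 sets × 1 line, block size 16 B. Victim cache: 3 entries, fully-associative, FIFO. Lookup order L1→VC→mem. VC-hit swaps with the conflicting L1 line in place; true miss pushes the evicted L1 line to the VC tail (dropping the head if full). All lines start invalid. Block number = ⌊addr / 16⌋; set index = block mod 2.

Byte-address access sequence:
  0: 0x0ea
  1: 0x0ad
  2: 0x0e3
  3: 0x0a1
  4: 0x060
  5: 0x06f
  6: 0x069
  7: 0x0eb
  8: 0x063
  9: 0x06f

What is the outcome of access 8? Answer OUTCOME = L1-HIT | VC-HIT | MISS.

  [0] addr=0xea blk=14 s=0: MISS | VC []
  [1] addr=0xad blk=10 s=0: MISS | VC [14]
  [2] addr=0xe3 blk=14 s=0: VC-HIT | VC [10]
  [3] addr=0xa1 blk=10 s=0: VC-HIT | VC [14]
  [4] addr=0x60 blk=6 s=0: MISS | VC [14, 10]
  [5] addr=0x6f blk=6 s=0: L1-HIT | VC [14, 10]
  [6] addr=0x69 blk=6 s=0: L1-HIT | VC [14, 10]
  [7] addr=0xeb blk=14 s=0: VC-HIT | VC [6, 10]
  [8] addr=0x63 blk=6 s=0: VC-HIT | VC [14, 10]
  [9] addr=0x6f blk=6 s=0: L1-HIT | VC [14, 10]

OUTCOME = VC-HIT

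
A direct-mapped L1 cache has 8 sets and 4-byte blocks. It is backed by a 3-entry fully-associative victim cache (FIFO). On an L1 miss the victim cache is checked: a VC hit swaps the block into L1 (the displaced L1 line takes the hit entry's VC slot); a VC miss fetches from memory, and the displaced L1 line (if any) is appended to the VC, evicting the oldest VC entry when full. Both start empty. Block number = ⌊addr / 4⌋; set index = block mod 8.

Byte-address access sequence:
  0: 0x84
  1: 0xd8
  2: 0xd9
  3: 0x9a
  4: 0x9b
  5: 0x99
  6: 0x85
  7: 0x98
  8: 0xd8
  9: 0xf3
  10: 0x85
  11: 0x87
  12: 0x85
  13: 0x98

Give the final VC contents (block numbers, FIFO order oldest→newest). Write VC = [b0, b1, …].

  [0] addr=0x84 blk=33 s=1: MISS | VC []
  [1] addr=0xd8 blk=54 s=6: MISS | VC []
  [2] addr=0xd9 blk=54 s=6: L1-HIT | VC []
  [3] addr=0x9a blk=38 s=6: MISS | VC [54]
  [4] addr=0x9b blk=38 s=6: L1-HIT | VC [54]
  [5] addr=0x99 blk=38 s=6: L1-HIT | VC [54]
  [6] addr=0x85 blk=33 s=1: L1-HIT | VC [54]
  [7] addr=0x98 blk=38 s=6: L1-HIT | VC [54]
  [8] addr=0xd8 blk=54 s=6: VC-HIT | VC [38]
  [9] addr=0xf3 blk=60 s=4: MISS | VC [38]
  [10] addr=0x85 blk=33 s=1: L1-HIT | VC [38]
  [11] addr=0x87 blk=33 s=1: L1-HIT | VC [38]
  [12] addr=0x85 blk=33 s=1: L1-HIT | VC [38]
  [13] addr=0x98 blk=38 s=6: VC-HIT | VC [54]

VC = [54]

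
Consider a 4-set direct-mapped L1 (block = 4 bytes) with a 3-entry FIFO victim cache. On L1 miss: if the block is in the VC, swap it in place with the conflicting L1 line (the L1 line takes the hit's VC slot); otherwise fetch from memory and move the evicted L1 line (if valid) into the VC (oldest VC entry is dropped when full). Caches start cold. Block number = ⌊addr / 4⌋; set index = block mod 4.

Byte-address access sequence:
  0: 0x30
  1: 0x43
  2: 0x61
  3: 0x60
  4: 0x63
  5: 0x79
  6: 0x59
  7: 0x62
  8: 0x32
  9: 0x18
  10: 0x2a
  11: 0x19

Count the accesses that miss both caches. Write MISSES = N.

MISSES = 7

#0 0x30→b12/s0 MISS; vc=[]
#1 0x43→b16/s0 MISS; vc=[12]
#2 0x61→b24/s0 MISS; vc=[12,16]
#3 0x60→b24/s0 L1-HIT; vc=[12,16]
#4 0x63→b24/s0 L1-HIT; vc=[12,16]
#5 0x79→b30/s2 MISS; vc=[12,16]
#6 0x59→b22/s2 MISS; vc=[12,16,30]
#7 0x62→b24/s0 L1-HIT; vc=[12,16,30]
#8 0x32→b12/s0 VC-HIT; vc=[24,16,30]
#9 0x18→b6/s2 MISS; vc=[16,30,22]
#10 0x2a→b10/s2 MISS; vc=[30,22,6]
#11 0x19→b6/s2 VC-HIT; vc=[30,22,10]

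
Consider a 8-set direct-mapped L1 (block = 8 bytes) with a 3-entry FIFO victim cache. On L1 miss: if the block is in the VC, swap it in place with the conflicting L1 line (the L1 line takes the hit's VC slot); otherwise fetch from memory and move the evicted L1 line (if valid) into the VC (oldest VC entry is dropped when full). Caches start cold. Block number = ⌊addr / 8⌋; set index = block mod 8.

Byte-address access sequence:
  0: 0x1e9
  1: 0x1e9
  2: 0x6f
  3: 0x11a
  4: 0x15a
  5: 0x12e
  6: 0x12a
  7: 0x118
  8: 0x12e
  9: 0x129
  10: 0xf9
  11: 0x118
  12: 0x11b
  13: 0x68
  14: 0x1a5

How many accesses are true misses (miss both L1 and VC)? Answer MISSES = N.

MISSES = 7

#0 0x1e9→b61/s5 MISS; vc=[]
#1 0x1e9→b61/s5 L1-HIT; vc=[]
#2 0x6f→b13/s5 MISS; vc=[61]
#3 0x11a→b35/s3 MISS; vc=[61]
#4 0x15a→b43/s3 MISS; vc=[61,35]
#5 0x12e→b37/s5 MISS; vc=[61,35,13]
#6 0x12a→b37/s5 L1-HIT; vc=[61,35,13]
#7 0x118→b35/s3 VC-HIT; vc=[61,43,13]
#8 0x12e→b37/s5 L1-HIT; vc=[61,43,13]
#9 0x129→b37/s5 L1-HIT; vc=[61,43,13]
#10 0xf9→b31/s7 MISS; vc=[61,43,13]
#11 0x118→b35/s3 L1-HIT; vc=[61,43,13]
#12 0x11b→b35/s3 L1-HIT; vc=[61,43,13]
#13 0x68→b13/s5 VC-HIT; vc=[61,43,37]
#14 0x1a5→b52/s4 MISS; vc=[61,43,37]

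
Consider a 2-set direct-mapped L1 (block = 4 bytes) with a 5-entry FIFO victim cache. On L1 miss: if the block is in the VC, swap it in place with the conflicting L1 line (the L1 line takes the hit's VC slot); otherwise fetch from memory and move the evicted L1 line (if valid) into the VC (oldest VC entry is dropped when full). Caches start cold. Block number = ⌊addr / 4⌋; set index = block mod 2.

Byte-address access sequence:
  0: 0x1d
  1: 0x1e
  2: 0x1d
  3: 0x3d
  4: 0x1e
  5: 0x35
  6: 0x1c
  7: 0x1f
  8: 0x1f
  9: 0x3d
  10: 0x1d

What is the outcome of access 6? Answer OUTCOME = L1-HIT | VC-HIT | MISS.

  [0] addr=0x1d blk=7 s=1: MISS | VC []
  [1] addr=0x1e blk=7 s=1: L1-HIT | VC []
  [2] addr=0x1d blk=7 s=1: L1-HIT | VC []
  [3] addr=0x3d blk=15 s=1: MISS | VC [7]
  [4] addr=0x1e blk=7 s=1: VC-HIT | VC [15]
  [5] addr=0x35 blk=13 s=1: MISS | VC [15, 7]
  [6] addr=0x1c blk=7 s=1: VC-HIT | VC [15, 13]
  [7] addr=0x1f blk=7 s=1: L1-HIT | VC [15, 13]
  [8] addr=0x1f blk=7 s=1: L1-HIT | VC [15, 13]
  [9] addr=0x3d blk=15 s=1: VC-HIT | VC [7, 13]
  [10] addr=0x1d blk=7 s=1: VC-HIT | VC [15, 13]

OUTCOME = VC-HIT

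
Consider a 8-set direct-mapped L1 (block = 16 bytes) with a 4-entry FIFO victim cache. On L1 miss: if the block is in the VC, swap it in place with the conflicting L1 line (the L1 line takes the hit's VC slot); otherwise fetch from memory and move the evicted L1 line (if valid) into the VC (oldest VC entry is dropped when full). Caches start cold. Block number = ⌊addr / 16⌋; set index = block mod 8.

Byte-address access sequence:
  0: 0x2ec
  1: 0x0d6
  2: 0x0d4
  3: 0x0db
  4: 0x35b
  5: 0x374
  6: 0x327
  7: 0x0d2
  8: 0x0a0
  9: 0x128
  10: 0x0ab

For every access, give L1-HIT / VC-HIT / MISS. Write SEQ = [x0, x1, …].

SEQ = [MISS, MISS, L1-HIT, L1-HIT, MISS, MISS, MISS, VC-HIT, MISS, MISS, VC-HIT]

#0 0x2ec→b46/s6 MISS; vc=[]
#1 0xd6→b13/s5 MISS; vc=[]
#2 0xd4→b13/s5 L1-HIT; vc=[]
#3 0xdb→b13/s5 L1-HIT; vc=[]
#4 0x35b→b53/s5 MISS; vc=[13]
#5 0x374→b55/s7 MISS; vc=[13]
#6 0x327→b50/s2 MISS; vc=[13]
#7 0xd2→b13/s5 VC-HIT; vc=[53]
#8 0xa0→b10/s2 MISS; vc=[53,50]
#9 0x128→b18/s2 MISS; vc=[53,50,10]
#10 0xab→b10/s2 VC-HIT; vc=[53,50,18]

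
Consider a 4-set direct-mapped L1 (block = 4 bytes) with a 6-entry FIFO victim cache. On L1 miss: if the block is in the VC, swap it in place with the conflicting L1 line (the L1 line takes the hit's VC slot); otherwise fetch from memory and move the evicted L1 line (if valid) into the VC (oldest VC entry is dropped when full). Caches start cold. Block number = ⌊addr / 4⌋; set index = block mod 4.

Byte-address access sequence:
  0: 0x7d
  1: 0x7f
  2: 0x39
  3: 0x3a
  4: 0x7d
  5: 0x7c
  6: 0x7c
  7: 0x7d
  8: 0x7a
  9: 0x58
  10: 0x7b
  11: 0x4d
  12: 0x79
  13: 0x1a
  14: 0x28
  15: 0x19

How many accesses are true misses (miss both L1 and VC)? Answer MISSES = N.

MISSES = 7

  [0] addr=0x7d blk=31 s=3: MISS | VC []
  [1] addr=0x7f blk=31 s=3: L1-HIT | VC []
  [2] addr=0x39 blk=14 s=2: MISS | VC []
  [3] addr=0x3a blk=14 s=2: L1-HIT | VC []
  [4] addr=0x7d blk=31 s=3: L1-HIT | VC []
  [5] addr=0x7c blk=31 s=3: L1-HIT | VC []
  [6] addr=0x7c blk=31 s=3: L1-HIT | VC []
  [7] addr=0x7d blk=31 s=3: L1-HIT | VC []
  [8] addr=0x7a blk=30 s=2: MISS | VC [14]
  [9] addr=0x58 blk=22 s=2: MISS | VC [14, 30]
  [10] addr=0x7b blk=30 s=2: VC-HIT | VC [14, 22]
  [11] addr=0x4d blk=19 s=3: MISS | VC [14, 22, 31]
  [12] addr=0x79 blk=30 s=2: L1-HIT | VC [14, 22, 31]
  [13] addr=0x1a blk=6 s=2: MISS | VC [14, 22, 31, 30]
  [14] addr=0x28 blk=10 s=2: MISS | VC [14, 22, 31, 30, 6]
  [15] addr=0x19 blk=6 s=2: VC-HIT | VC [14, 22, 31, 30, 10]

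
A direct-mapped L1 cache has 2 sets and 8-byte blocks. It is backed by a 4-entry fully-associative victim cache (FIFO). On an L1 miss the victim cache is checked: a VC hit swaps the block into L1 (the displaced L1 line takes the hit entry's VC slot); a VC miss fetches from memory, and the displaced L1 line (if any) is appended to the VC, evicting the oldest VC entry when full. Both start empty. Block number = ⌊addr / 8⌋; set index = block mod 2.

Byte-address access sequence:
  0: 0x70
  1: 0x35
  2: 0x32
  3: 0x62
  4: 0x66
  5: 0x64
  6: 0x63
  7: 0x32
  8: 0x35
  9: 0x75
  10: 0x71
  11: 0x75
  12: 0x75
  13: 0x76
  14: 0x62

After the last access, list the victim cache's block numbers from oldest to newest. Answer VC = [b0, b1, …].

0: 0x70 (blk 14, set 0) → MISS  vc=[]
1: 0x35 (blk 6, set 0) → MISS  vc=[14]
2: 0x32 (blk 6, set 0) → L1-HIT  vc=[14]
3: 0x62 (blk 12, set 0) → MISS  vc=[14, 6]
4: 0x66 (blk 12, set 0) → L1-HIT  vc=[14, 6]
5: 0x64 (blk 12, set 0) → L1-HIT  vc=[14, 6]
6: 0x63 (blk 12, set 0) → L1-HIT  vc=[14, 6]
7: 0x32 (blk 6, set 0) → VC-HIT  vc=[14, 12]
8: 0x35 (blk 6, set 0) → L1-HIT  vc=[14, 12]
9: 0x75 (blk 14, set 0) → VC-HIT  vc=[6, 12]
10: 0x71 (blk 14, set 0) → L1-HIT  vc=[6, 12]
11: 0x75 (blk 14, set 0) → L1-HIT  vc=[6, 12]
12: 0x75 (blk 14, set 0) → L1-HIT  vc=[6, 12]
13: 0x76 (blk 14, set 0) → L1-HIT  vc=[6, 12]
14: 0x62 (blk 12, set 0) → VC-HIT  vc=[6, 14]

VC = [6, 14]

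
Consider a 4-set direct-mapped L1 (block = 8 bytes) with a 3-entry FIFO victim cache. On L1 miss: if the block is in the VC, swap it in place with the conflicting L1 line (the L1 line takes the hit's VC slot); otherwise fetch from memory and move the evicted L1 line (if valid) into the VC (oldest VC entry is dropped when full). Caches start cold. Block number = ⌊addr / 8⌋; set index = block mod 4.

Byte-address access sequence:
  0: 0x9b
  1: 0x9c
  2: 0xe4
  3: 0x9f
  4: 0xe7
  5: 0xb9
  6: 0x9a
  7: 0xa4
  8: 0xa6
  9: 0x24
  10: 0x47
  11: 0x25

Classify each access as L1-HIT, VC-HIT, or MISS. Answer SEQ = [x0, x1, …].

  [0] addr=0x9b blk=19 s=3: MISS | VC []
  [1] addr=0x9c blk=19 s=3: L1-HIT | VC []
  [2] addr=0xe4 blk=28 s=0: MISS | VC []
  [3] addr=0x9f blk=19 s=3: L1-HIT | VC []
  [4] addr=0xe7 blk=28 s=0: L1-HIT | VC []
  [5] addr=0xb9 blk=23 s=3: MISS | VC [19]
  [6] addr=0x9a blk=19 s=3: VC-HIT | VC [23]
  [7] addr=0xa4 blk=20 s=0: MISS | VC [23, 28]
  [8] addr=0xa6 blk=20 s=0: L1-HIT | VC [23, 28]
  [9] addr=0x24 blk=4 s=0: MISS | VC [23, 28, 20]
  [10] addr=0x47 blk=8 s=0: MISS | VC [28, 20, 4]
  [11] addr=0x25 blk=4 s=0: VC-HIT | VC [28, 20, 8]

SEQ = [MISS, L1-HIT, MISS, L1-HIT, L1-HIT, MISS, VC-HIT, MISS, L1-HIT, MISS, MISS, VC-HIT]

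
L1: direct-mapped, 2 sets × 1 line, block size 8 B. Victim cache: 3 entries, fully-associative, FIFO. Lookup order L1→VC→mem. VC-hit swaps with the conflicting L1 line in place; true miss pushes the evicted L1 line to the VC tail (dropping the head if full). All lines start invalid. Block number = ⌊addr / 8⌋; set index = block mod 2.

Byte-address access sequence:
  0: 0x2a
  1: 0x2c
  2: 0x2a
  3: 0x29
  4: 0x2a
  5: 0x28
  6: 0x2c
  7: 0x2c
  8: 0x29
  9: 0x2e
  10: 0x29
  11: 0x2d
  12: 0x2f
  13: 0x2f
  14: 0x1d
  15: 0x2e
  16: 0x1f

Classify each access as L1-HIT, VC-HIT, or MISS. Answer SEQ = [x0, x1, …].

SEQ = [MISS, L1-HIT, L1-HIT, L1-HIT, L1-HIT, L1-HIT, L1-HIT, L1-HIT, L1-HIT, L1-HIT, L1-HIT, L1-HIT, L1-HIT, L1-HIT, MISS, VC-HIT, VC-HIT]

#0 0x2a→b5/s1 MISS; vc=[]
#1 0x2c→b5/s1 L1-HIT; vc=[]
#2 0x2a→b5/s1 L1-HIT; vc=[]
#3 0x29→b5/s1 L1-HIT; vc=[]
#4 0x2a→b5/s1 L1-HIT; vc=[]
#5 0x28→b5/s1 L1-HIT; vc=[]
#6 0x2c→b5/s1 L1-HIT; vc=[]
#7 0x2c→b5/s1 L1-HIT; vc=[]
#8 0x29→b5/s1 L1-HIT; vc=[]
#9 0x2e→b5/s1 L1-HIT; vc=[]
#10 0x29→b5/s1 L1-HIT; vc=[]
#11 0x2d→b5/s1 L1-HIT; vc=[]
#12 0x2f→b5/s1 L1-HIT; vc=[]
#13 0x2f→b5/s1 L1-HIT; vc=[]
#14 0x1d→b3/s1 MISS; vc=[5]
#15 0x2e→b5/s1 VC-HIT; vc=[3]
#16 0x1f→b3/s1 VC-HIT; vc=[5]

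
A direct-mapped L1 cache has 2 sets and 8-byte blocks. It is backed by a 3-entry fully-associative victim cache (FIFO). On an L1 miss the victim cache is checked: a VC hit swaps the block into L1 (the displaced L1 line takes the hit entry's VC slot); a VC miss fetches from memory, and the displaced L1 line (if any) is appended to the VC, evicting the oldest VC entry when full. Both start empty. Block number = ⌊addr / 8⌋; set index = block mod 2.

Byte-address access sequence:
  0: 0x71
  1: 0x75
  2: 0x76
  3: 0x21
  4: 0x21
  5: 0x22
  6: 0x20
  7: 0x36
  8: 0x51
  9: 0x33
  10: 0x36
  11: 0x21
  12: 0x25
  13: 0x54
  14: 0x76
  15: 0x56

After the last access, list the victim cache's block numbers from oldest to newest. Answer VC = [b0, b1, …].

0: 0x71 (blk 14, set 0) → MISS  vc=[]
1: 0x75 (blk 14, set 0) → L1-HIT  vc=[]
2: 0x76 (blk 14, set 0) → L1-HIT  vc=[]
3: 0x21 (blk 4, set 0) → MISS  vc=[14]
4: 0x21 (blk 4, set 0) → L1-HIT  vc=[14]
5: 0x22 (blk 4, set 0) → L1-HIT  vc=[14]
6: 0x20 (blk 4, set 0) → L1-HIT  vc=[14]
7: 0x36 (blk 6, set 0) → MISS  vc=[14, 4]
8: 0x51 (blk 10, set 0) → MISS  vc=[14, 4, 6]
9: 0x33 (blk 6, set 0) → VC-HIT  vc=[14, 4, 10]
10: 0x36 (blk 6, set 0) → L1-HIT  vc=[14, 4, 10]
11: 0x21 (blk 4, set 0) → VC-HIT  vc=[14, 6, 10]
12: 0x25 (blk 4, set 0) → L1-HIT  vc=[14, 6, 10]
13: 0x54 (blk 10, set 0) → VC-HIT  vc=[14, 6, 4]
14: 0x76 (blk 14, set 0) → VC-HIT  vc=[10, 6, 4]
15: 0x56 (blk 10, set 0) → VC-HIT  vc=[14, 6, 4]

VC = [14, 6, 4]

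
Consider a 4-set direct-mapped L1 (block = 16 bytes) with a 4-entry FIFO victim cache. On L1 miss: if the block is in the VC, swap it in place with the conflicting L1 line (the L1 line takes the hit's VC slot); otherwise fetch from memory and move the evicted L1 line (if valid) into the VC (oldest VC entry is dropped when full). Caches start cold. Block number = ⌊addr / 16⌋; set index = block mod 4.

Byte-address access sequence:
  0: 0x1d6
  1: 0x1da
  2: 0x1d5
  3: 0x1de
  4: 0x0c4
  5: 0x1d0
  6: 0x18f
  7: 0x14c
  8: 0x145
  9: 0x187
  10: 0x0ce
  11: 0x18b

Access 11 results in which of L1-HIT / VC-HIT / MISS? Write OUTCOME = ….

OUTCOME = VC-HIT

0: 0x1d6 (blk 29, set 1) → MISS  vc=[]
1: 0x1da (blk 29, set 1) → L1-HIT  vc=[]
2: 0x1d5 (blk 29, set 1) → L1-HIT  vc=[]
3: 0x1de (blk 29, set 1) → L1-HIT  vc=[]
4: 0xc4 (blk 12, set 0) → MISS  vc=[]
5: 0x1d0 (blk 29, set 1) → L1-HIT  vc=[]
6: 0x18f (blk 24, set 0) → MISS  vc=[12]
7: 0x14c (blk 20, set 0) → MISS  vc=[12, 24]
8: 0x145 (blk 20, set 0) → L1-HIT  vc=[12, 24]
9: 0x187 (blk 24, set 0) → VC-HIT  vc=[12, 20]
10: 0xce (blk 12, set 0) → VC-HIT  vc=[24, 20]
11: 0x18b (blk 24, set 0) → VC-HIT  vc=[12, 20]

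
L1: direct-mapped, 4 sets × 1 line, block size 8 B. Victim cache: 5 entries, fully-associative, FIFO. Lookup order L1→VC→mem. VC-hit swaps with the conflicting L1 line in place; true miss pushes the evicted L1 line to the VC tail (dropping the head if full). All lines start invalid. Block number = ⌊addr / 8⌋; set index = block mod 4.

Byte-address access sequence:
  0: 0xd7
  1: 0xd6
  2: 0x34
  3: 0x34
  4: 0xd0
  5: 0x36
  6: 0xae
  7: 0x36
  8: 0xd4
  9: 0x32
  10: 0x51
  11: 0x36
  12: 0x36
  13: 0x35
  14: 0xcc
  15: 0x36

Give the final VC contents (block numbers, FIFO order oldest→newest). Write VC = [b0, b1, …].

#0 0xd7→b26/s2 MISS; vc=[]
#1 0xd6→b26/s2 L1-HIT; vc=[]
#2 0x34→b6/s2 MISS; vc=[26]
#3 0x34→b6/s2 L1-HIT; vc=[26]
#4 0xd0→b26/s2 VC-HIT; vc=[6]
#5 0x36→b6/s2 VC-HIT; vc=[26]
#6 0xae→b21/s1 MISS; vc=[26]
#7 0x36→b6/s2 L1-HIT; vc=[26]
#8 0xd4→b26/s2 VC-HIT; vc=[6]
#9 0x32→b6/s2 VC-HIT; vc=[26]
#10 0x51→b10/s2 MISS; vc=[26,6]
#11 0x36→b6/s2 VC-HIT; vc=[26,10]
#12 0x36→b6/s2 L1-HIT; vc=[26,10]
#13 0x35→b6/s2 L1-HIT; vc=[26,10]
#14 0xcc→b25/s1 MISS; vc=[26,10,21]
#15 0x36→b6/s2 L1-HIT; vc=[26,10,21]

VC = [26, 10, 21]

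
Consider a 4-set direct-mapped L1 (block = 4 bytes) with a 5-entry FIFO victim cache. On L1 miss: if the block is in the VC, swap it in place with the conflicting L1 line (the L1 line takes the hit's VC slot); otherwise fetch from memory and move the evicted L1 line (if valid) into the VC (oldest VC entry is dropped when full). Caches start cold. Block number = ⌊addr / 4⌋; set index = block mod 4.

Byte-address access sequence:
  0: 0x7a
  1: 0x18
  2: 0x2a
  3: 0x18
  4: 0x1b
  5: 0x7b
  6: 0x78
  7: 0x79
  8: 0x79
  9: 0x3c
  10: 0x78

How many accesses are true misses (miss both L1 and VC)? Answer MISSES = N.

#0 0x7a→b30/s2 MISS; vc=[]
#1 0x18→b6/s2 MISS; vc=[30]
#2 0x2a→b10/s2 MISS; vc=[30,6]
#3 0x18→b6/s2 VC-HIT; vc=[30,10]
#4 0x1b→b6/s2 L1-HIT; vc=[30,10]
#5 0x7b→b30/s2 VC-HIT; vc=[6,10]
#6 0x78→b30/s2 L1-HIT; vc=[6,10]
#7 0x79→b30/s2 L1-HIT; vc=[6,10]
#8 0x79→b30/s2 L1-HIT; vc=[6,10]
#9 0x3c→b15/s3 MISS; vc=[6,10]
#10 0x78→b30/s2 L1-HIT; vc=[6,10]

MISSES = 4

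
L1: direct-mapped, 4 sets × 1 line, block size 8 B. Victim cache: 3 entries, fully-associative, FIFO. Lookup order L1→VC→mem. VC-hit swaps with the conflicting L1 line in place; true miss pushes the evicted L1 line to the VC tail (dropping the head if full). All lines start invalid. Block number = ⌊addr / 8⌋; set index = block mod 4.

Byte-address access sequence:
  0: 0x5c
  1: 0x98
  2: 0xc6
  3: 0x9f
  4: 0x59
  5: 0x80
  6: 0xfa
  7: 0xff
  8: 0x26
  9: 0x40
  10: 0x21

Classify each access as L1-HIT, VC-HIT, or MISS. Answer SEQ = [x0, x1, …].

  [0] addr=0x5c blk=11 s=3: MISS | VC []
  [1] addr=0x98 blk=19 s=3: MISS | VC [11]
  [2] addr=0xc6 blk=24 s=0: MISS | VC [11]
  [3] addr=0x9f blk=19 s=3: L1-HIT | VC [11]
  [4] addr=0x59 blk=11 s=3: VC-HIT | VC [19]
  [5] addr=0x80 blk=16 s=0: MISS | VC [19, 24]
  [6] addr=0xfa blk=31 s=3: MISS | VC [19, 24, 11]
  [7] addr=0xff blk=31 s=3: L1-HIT | VC [19, 24, 11]
  [8] addr=0x26 blk=4 s=0: MISS | VC [24, 11, 16]
  [9] addr=0x40 blk=8 s=0: MISS | VC [11, 16, 4]
  [10] addr=0x21 blk=4 s=0: VC-HIT | VC [11, 16, 8]

SEQ = [MISS, MISS, MISS, L1-HIT, VC-HIT, MISS, MISS, L1-HIT, MISS, MISS, VC-HIT]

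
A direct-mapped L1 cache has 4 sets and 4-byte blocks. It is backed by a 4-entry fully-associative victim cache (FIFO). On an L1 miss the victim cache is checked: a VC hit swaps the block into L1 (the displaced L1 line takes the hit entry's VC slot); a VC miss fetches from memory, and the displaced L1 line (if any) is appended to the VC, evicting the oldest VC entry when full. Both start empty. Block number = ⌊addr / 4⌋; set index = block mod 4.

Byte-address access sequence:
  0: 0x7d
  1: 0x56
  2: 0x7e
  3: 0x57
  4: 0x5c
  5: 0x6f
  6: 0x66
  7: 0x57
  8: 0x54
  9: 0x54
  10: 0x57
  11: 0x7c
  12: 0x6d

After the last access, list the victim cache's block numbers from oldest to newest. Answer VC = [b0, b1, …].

VC = [31, 23, 25]

#0 0x7d→b31/s3 MISS; vc=[]
#1 0x56→b21/s1 MISS; vc=[]
#2 0x7e→b31/s3 L1-HIT; vc=[]
#3 0x57→b21/s1 L1-HIT; vc=[]
#4 0x5c→b23/s3 MISS; vc=[31]
#5 0x6f→b27/s3 MISS; vc=[31,23]
#6 0x66→b25/s1 MISS; vc=[31,23,21]
#7 0x57→b21/s1 VC-HIT; vc=[31,23,25]
#8 0x54→b21/s1 L1-HIT; vc=[31,23,25]
#9 0x54→b21/s1 L1-HIT; vc=[31,23,25]
#10 0x57→b21/s1 L1-HIT; vc=[31,23,25]
#11 0x7c→b31/s3 VC-HIT; vc=[27,23,25]
#12 0x6d→b27/s3 VC-HIT; vc=[31,23,25]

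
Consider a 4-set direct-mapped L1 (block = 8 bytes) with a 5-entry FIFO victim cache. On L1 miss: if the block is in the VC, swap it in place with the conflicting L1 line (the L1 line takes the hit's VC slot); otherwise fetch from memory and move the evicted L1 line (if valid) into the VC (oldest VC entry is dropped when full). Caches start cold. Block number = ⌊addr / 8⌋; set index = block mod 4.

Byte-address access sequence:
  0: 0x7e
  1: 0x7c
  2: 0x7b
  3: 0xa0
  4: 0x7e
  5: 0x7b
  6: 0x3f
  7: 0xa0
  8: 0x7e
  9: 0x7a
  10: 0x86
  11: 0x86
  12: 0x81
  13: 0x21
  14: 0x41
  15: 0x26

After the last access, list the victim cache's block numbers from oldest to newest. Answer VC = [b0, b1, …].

VC = [7, 20, 16, 8]

#0 0x7e→b15/s3 MISS; vc=[]
#1 0x7c→b15/s3 L1-HIT; vc=[]
#2 0x7b→b15/s3 L1-HIT; vc=[]
#3 0xa0→b20/s0 MISS; vc=[]
#4 0x7e→b15/s3 L1-HIT; vc=[]
#5 0x7b→b15/s3 L1-HIT; vc=[]
#6 0x3f→b7/s3 MISS; vc=[15]
#7 0xa0→b20/s0 L1-HIT; vc=[15]
#8 0x7e→b15/s3 VC-HIT; vc=[7]
#9 0x7a→b15/s3 L1-HIT; vc=[7]
#10 0x86→b16/s0 MISS; vc=[7,20]
#11 0x86→b16/s0 L1-HIT; vc=[7,20]
#12 0x81→b16/s0 L1-HIT; vc=[7,20]
#13 0x21→b4/s0 MISS; vc=[7,20,16]
#14 0x41→b8/s0 MISS; vc=[7,20,16,4]
#15 0x26→b4/s0 VC-HIT; vc=[7,20,16,8]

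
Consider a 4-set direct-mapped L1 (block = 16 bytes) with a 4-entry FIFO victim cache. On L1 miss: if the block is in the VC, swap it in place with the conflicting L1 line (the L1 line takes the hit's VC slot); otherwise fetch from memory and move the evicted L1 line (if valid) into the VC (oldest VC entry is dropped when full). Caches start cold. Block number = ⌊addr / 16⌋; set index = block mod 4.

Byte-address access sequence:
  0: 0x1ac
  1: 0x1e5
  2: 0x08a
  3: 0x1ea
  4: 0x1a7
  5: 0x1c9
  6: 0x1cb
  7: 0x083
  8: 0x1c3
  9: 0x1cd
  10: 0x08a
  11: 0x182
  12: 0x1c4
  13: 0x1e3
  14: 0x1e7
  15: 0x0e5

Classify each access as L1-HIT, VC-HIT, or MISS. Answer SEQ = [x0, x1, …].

SEQ = [MISS, MISS, MISS, L1-HIT, VC-HIT, MISS, L1-HIT, VC-HIT, VC-HIT, L1-HIT, VC-HIT, MISS, VC-HIT, VC-HIT, L1-HIT, MISS]

0: 0x1ac (blk 26, set 2) → MISS  vc=[]
1: 0x1e5 (blk 30, set 2) → MISS  vc=[26]
2: 0x8a (blk 8, set 0) → MISS  vc=[26]
3: 0x1ea (blk 30, set 2) → L1-HIT  vc=[26]
4: 0x1a7 (blk 26, set 2) → VC-HIT  vc=[30]
5: 0x1c9 (blk 28, set 0) → MISS  vc=[30, 8]
6: 0x1cb (blk 28, set 0) → L1-HIT  vc=[30, 8]
7: 0x83 (blk 8, set 0) → VC-HIT  vc=[30, 28]
8: 0x1c3 (blk 28, set 0) → VC-HIT  vc=[30, 8]
9: 0x1cd (blk 28, set 0) → L1-HIT  vc=[30, 8]
10: 0x8a (blk 8, set 0) → VC-HIT  vc=[30, 28]
11: 0x182 (blk 24, set 0) → MISS  vc=[30, 28, 8]
12: 0x1c4 (blk 28, set 0) → VC-HIT  vc=[30, 24, 8]
13: 0x1e3 (blk 30, set 2) → VC-HIT  vc=[26, 24, 8]
14: 0x1e7 (blk 30, set 2) → L1-HIT  vc=[26, 24, 8]
15: 0xe5 (blk 14, set 2) → MISS  vc=[26, 24, 8, 30]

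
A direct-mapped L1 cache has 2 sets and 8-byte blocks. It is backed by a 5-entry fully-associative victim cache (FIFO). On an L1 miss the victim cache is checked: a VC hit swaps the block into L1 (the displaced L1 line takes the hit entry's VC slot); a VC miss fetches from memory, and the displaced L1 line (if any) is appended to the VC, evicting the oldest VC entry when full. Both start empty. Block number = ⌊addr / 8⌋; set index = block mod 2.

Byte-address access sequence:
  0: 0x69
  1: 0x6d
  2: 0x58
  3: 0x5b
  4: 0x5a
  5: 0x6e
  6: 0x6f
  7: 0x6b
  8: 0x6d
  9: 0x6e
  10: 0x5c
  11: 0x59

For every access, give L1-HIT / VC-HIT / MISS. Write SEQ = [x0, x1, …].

#0 0x69→b13/s1 MISS; vc=[]
#1 0x6d→b13/s1 L1-HIT; vc=[]
#2 0x58→b11/s1 MISS; vc=[13]
#3 0x5b→b11/s1 L1-HIT; vc=[13]
#4 0x5a→b11/s1 L1-HIT; vc=[13]
#5 0x6e→b13/s1 VC-HIT; vc=[11]
#6 0x6f→b13/s1 L1-HIT; vc=[11]
#7 0x6b→b13/s1 L1-HIT; vc=[11]
#8 0x6d→b13/s1 L1-HIT; vc=[11]
#9 0x6e→b13/s1 L1-HIT; vc=[11]
#10 0x5c→b11/s1 VC-HIT; vc=[13]
#11 0x59→b11/s1 L1-HIT; vc=[13]

SEQ = [MISS, L1-HIT, MISS, L1-HIT, L1-HIT, VC-HIT, L1-HIT, L1-HIT, L1-HIT, L1-HIT, VC-HIT, L1-HIT]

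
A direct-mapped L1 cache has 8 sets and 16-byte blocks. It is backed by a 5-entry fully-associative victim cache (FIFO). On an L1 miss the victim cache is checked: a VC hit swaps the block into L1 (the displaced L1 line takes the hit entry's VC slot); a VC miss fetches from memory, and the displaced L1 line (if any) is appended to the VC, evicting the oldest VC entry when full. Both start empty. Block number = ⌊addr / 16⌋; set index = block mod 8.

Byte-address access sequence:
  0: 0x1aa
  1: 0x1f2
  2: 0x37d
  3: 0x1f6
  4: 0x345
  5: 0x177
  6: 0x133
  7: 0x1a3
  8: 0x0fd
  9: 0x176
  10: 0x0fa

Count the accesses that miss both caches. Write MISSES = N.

  [0] addr=0x1aa blk=26 s=2: MISS | VC []
  [1] addr=0x1f2 blk=31 s=7: MISS | VC []
  [2] addr=0x37d blk=55 s=7: MISS | VC [31]
  [3] addr=0x1f6 blk=31 s=7: VC-HIT | VC [55]
  [4] addr=0x345 blk=52 s=4: MISS | VC [55]
  [5] addr=0x177 blk=23 s=7: MISS | VC [55, 31]
  [6] addr=0x133 blk=19 s=3: MISS | VC [55, 31]
  [7] addr=0x1a3 blk=26 s=2: L1-HIT | VC [55, 31]
  [8] addr=0xfd blk=15 s=7: MISS | VC [55, 31, 23]
  [9] addr=0x176 blk=23 s=7: VC-HIT | VC [55, 31, 15]
  [10] addr=0xfa blk=15 s=7: VC-HIT | VC [55, 31, 23]

MISSES = 7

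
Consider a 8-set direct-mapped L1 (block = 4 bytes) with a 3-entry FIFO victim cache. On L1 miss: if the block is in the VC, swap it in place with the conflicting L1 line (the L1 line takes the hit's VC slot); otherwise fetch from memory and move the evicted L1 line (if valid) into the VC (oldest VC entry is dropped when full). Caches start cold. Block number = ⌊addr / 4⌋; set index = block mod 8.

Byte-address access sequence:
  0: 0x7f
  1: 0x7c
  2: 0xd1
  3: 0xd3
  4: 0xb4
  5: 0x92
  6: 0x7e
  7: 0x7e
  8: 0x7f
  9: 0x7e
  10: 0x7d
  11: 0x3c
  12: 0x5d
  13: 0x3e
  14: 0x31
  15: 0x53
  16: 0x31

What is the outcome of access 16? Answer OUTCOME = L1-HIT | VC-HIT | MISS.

#0 0x7f→b31/s7 MISS; vc=[]
#1 0x7c→b31/s7 L1-HIT; vc=[]
#2 0xd1→b52/s4 MISS; vc=[]
#3 0xd3→b52/s4 L1-HIT; vc=[]
#4 0xb4→b45/s5 MISS; vc=[]
#5 0x92→b36/s4 MISS; vc=[52]
#6 0x7e→b31/s7 L1-HIT; vc=[52]
#7 0x7e→b31/s7 L1-HIT; vc=[52]
#8 0x7f→b31/s7 L1-HIT; vc=[52]
#9 0x7e→b31/s7 L1-HIT; vc=[52]
#10 0x7d→b31/s7 L1-HIT; vc=[52]
#11 0x3c→b15/s7 MISS; vc=[52,31]
#12 0x5d→b23/s7 MISS; vc=[52,31,15]
#13 0x3e→b15/s7 VC-HIT; vc=[52,31,23]
#14 0x31→b12/s4 MISS; vc=[31,23,36]
#15 0x53→b20/s4 MISS; vc=[23,36,12]
#16 0x31→b12/s4 VC-HIT; vc=[23,36,20]

OUTCOME = VC-HIT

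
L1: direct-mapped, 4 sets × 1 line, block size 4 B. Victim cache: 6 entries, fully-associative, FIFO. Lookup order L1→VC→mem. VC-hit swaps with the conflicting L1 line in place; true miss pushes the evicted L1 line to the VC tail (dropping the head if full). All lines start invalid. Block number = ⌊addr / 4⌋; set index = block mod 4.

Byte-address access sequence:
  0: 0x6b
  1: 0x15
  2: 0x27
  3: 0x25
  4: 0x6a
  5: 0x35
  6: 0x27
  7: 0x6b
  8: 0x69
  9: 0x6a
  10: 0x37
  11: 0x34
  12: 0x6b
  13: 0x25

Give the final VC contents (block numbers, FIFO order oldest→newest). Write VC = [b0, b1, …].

#0 0x6b→b26/s2 MISS; vc=[]
#1 0x15→b5/s1 MISS; vc=[]
#2 0x27→b9/s1 MISS; vc=[5]
#3 0x25→b9/s1 L1-HIT; vc=[5]
#4 0x6a→b26/s2 L1-HIT; vc=[5]
#5 0x35→b13/s1 MISS; vc=[5,9]
#6 0x27→b9/s1 VC-HIT; vc=[5,13]
#7 0x6b→b26/s2 L1-HIT; vc=[5,13]
#8 0x69→b26/s2 L1-HIT; vc=[5,13]
#9 0x6a→b26/s2 L1-HIT; vc=[5,13]
#10 0x37→b13/s1 VC-HIT; vc=[5,9]
#11 0x34→b13/s1 L1-HIT; vc=[5,9]
#12 0x6b→b26/s2 L1-HIT; vc=[5,9]
#13 0x25→b9/s1 VC-HIT; vc=[5,13]

VC = [5, 13]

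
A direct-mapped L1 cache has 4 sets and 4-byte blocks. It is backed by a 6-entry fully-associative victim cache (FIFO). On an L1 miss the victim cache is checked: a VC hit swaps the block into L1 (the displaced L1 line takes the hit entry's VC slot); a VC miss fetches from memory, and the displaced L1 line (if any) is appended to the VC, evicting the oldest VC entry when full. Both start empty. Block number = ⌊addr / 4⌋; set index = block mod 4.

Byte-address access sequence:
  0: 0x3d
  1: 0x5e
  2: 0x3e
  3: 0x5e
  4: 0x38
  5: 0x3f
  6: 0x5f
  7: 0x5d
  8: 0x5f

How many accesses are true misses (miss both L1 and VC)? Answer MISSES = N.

#0 0x3d→b15/s3 MISS; vc=[]
#1 0x5e→b23/s3 MISS; vc=[15]
#2 0x3e→b15/s3 VC-HIT; vc=[23]
#3 0x5e→b23/s3 VC-HIT; vc=[15]
#4 0x38→b14/s2 MISS; vc=[15]
#5 0x3f→b15/s3 VC-HIT; vc=[23]
#6 0x5f→b23/s3 VC-HIT; vc=[15]
#7 0x5d→b23/s3 L1-HIT; vc=[15]
#8 0x5f→b23/s3 L1-HIT; vc=[15]

MISSES = 3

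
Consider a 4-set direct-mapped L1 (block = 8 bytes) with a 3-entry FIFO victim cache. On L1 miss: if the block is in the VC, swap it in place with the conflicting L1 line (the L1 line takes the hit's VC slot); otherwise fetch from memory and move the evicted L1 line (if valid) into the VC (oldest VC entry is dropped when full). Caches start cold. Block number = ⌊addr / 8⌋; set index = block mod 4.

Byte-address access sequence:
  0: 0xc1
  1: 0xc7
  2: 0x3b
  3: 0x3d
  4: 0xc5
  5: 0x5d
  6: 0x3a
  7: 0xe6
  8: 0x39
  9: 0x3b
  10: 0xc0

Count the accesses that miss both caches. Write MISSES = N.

MISSES = 4

  [0] addr=0xc1 blk=24 s=0: MISS | VC []
  [1] addr=0xc7 blk=24 s=0: L1-HIT | VC []
  [2] addr=0x3b blk=7 s=3: MISS | VC []
  [3] addr=0x3d blk=7 s=3: L1-HIT | VC []
  [4] addr=0xc5 blk=24 s=0: L1-HIT | VC []
  [5] addr=0x5d blk=11 s=3: MISS | VC [7]
  [6] addr=0x3a blk=7 s=3: VC-HIT | VC [11]
  [7] addr=0xe6 blk=28 s=0: MISS | VC [11, 24]
  [8] addr=0x39 blk=7 s=3: L1-HIT | VC [11, 24]
  [9] addr=0x3b blk=7 s=3: L1-HIT | VC [11, 24]
  [10] addr=0xc0 blk=24 s=0: VC-HIT | VC [11, 28]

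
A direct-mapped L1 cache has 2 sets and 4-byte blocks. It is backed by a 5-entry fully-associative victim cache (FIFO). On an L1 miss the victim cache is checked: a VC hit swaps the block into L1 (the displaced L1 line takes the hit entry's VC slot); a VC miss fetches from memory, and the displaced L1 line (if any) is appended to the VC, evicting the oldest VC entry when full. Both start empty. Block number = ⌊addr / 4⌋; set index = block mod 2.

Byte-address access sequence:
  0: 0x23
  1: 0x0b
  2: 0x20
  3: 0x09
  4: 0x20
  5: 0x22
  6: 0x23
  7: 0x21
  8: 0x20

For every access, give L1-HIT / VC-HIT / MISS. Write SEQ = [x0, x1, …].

SEQ = [MISS, MISS, VC-HIT, VC-HIT, VC-HIT, L1-HIT, L1-HIT, L1-HIT, L1-HIT]

  [0] addr=0x23 blk=8 s=0: MISS | VC []
  [1] addr=0xb blk=2 s=0: MISS | VC [8]
  [2] addr=0x20 blk=8 s=0: VC-HIT | VC [2]
  [3] addr=0x9 blk=2 s=0: VC-HIT | VC [8]
  [4] addr=0x20 blk=8 s=0: VC-HIT | VC [2]
  [5] addr=0x22 blk=8 s=0: L1-HIT | VC [2]
  [6] addr=0x23 blk=8 s=0: L1-HIT | VC [2]
  [7] addr=0x21 blk=8 s=0: L1-HIT | VC [2]
  [8] addr=0x20 blk=8 s=0: L1-HIT | VC [2]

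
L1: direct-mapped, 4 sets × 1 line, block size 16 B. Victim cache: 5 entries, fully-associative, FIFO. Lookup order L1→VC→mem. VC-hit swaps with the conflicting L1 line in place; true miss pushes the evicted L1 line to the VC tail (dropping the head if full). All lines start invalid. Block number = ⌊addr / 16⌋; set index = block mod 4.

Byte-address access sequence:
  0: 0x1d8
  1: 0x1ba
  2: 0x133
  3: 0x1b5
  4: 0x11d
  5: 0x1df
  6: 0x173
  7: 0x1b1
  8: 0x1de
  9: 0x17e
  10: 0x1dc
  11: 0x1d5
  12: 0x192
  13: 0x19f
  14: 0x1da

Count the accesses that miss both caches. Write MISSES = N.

MISSES = 6

0: 0x1d8 (blk 29, set 1) → MISS  vc=[]
1: 0x1ba (blk 27, set 3) → MISS  vc=[]
2: 0x133 (blk 19, set 3) → MISS  vc=[27]
3: 0x1b5 (blk 27, set 3) → VC-HIT  vc=[19]
4: 0x11d (blk 17, set 1) → MISS  vc=[19, 29]
5: 0x1df (blk 29, set 1) → VC-HIT  vc=[19, 17]
6: 0x173 (blk 23, set 3) → MISS  vc=[19, 17, 27]
7: 0x1b1 (blk 27, set 3) → VC-HIT  vc=[19, 17, 23]
8: 0x1de (blk 29, set 1) → L1-HIT  vc=[19, 17, 23]
9: 0x17e (blk 23, set 3) → VC-HIT  vc=[19, 17, 27]
10: 0x1dc (blk 29, set 1) → L1-HIT  vc=[19, 17, 27]
11: 0x1d5 (blk 29, set 1) → L1-HIT  vc=[19, 17, 27]
12: 0x192 (blk 25, set 1) → MISS  vc=[19, 17, 27, 29]
13: 0x19f (blk 25, set 1) → L1-HIT  vc=[19, 17, 27, 29]
14: 0x1da (blk 29, set 1) → VC-HIT  vc=[19, 17, 27, 25]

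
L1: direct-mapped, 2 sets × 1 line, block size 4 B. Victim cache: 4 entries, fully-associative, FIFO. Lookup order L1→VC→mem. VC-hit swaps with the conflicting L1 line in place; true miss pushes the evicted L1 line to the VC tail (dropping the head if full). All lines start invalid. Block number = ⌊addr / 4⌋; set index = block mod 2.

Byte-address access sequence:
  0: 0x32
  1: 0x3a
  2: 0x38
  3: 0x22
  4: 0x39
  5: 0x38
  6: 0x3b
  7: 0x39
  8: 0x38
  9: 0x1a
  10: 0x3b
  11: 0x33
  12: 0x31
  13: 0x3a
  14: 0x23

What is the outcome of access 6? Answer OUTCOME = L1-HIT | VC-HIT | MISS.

OUTCOME = L1-HIT

#0 0x32→b12/s0 MISS; vc=[]
#1 0x3a→b14/s0 MISS; vc=[12]
#2 0x38→b14/s0 L1-HIT; vc=[12]
#3 0x22→b8/s0 MISS; vc=[12,14]
#4 0x39→b14/s0 VC-HIT; vc=[12,8]
#5 0x38→b14/s0 L1-HIT; vc=[12,8]
#6 0x3b→b14/s0 L1-HIT; vc=[12,8]
#7 0x39→b14/s0 L1-HIT; vc=[12,8]
#8 0x38→b14/s0 L1-HIT; vc=[12,8]
#9 0x1a→b6/s0 MISS; vc=[12,8,14]
#10 0x3b→b14/s0 VC-HIT; vc=[12,8,6]
#11 0x33→b12/s0 VC-HIT; vc=[14,8,6]
#12 0x31→b12/s0 L1-HIT; vc=[14,8,6]
#13 0x3a→b14/s0 VC-HIT; vc=[12,8,6]
#14 0x23→b8/s0 VC-HIT; vc=[12,14,6]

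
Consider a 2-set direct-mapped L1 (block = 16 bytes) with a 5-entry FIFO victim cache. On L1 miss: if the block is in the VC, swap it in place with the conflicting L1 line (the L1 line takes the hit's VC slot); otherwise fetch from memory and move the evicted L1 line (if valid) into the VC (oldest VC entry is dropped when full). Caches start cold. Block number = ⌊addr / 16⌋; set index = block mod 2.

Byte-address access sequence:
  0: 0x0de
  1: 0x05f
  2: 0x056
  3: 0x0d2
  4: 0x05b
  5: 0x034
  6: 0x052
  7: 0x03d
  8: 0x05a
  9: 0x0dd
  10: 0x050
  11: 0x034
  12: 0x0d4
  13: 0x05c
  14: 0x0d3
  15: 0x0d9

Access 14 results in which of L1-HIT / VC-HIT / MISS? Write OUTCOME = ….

OUTCOME = VC-HIT

#0 0xde→b13/s1 MISS; vc=[]
#1 0x5f→b5/s1 MISS; vc=[13]
#2 0x56→b5/s1 L1-HIT; vc=[13]
#3 0xd2→b13/s1 VC-HIT; vc=[5]
#4 0x5b→b5/s1 VC-HIT; vc=[13]
#5 0x34→b3/s1 MISS; vc=[13,5]
#6 0x52→b5/s1 VC-HIT; vc=[13,3]
#7 0x3d→b3/s1 VC-HIT; vc=[13,5]
#8 0x5a→b5/s1 VC-HIT; vc=[13,3]
#9 0xdd→b13/s1 VC-HIT; vc=[5,3]
#10 0x50→b5/s1 VC-HIT; vc=[13,3]
#11 0x34→b3/s1 VC-HIT; vc=[13,5]
#12 0xd4→b13/s1 VC-HIT; vc=[3,5]
#13 0x5c→b5/s1 VC-HIT; vc=[3,13]
#14 0xd3→b13/s1 VC-HIT; vc=[3,5]
#15 0xd9→b13/s1 L1-HIT; vc=[3,5]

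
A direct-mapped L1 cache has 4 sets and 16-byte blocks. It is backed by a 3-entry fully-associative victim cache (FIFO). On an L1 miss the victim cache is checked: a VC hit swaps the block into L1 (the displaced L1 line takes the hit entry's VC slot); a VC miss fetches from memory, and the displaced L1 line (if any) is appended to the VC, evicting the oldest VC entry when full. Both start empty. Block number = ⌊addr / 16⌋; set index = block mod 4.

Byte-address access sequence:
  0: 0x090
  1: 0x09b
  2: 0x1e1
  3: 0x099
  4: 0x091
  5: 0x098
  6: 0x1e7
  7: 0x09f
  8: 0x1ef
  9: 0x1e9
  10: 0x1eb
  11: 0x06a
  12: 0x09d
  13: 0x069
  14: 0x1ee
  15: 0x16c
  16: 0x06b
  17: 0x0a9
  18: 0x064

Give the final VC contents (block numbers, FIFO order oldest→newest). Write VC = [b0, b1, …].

VC = [22, 30, 10]

0: 0x90 (blk 9, set 1) → MISS  vc=[]
1: 0x9b (blk 9, set 1) → L1-HIT  vc=[]
2: 0x1e1 (blk 30, set 2) → MISS  vc=[]
3: 0x99 (blk 9, set 1) → L1-HIT  vc=[]
4: 0x91 (blk 9, set 1) → L1-HIT  vc=[]
5: 0x98 (blk 9, set 1) → L1-HIT  vc=[]
6: 0x1e7 (blk 30, set 2) → L1-HIT  vc=[]
7: 0x9f (blk 9, set 1) → L1-HIT  vc=[]
8: 0x1ef (blk 30, set 2) → L1-HIT  vc=[]
9: 0x1e9 (blk 30, set 2) → L1-HIT  vc=[]
10: 0x1eb (blk 30, set 2) → L1-HIT  vc=[]
11: 0x6a (blk 6, set 2) → MISS  vc=[30]
12: 0x9d (blk 9, set 1) → L1-HIT  vc=[30]
13: 0x69 (blk 6, set 2) → L1-HIT  vc=[30]
14: 0x1ee (blk 30, set 2) → VC-HIT  vc=[6]
15: 0x16c (blk 22, set 2) → MISS  vc=[6, 30]
16: 0x6b (blk 6, set 2) → VC-HIT  vc=[22, 30]
17: 0xa9 (blk 10, set 2) → MISS  vc=[22, 30, 6]
18: 0x64 (blk 6, set 2) → VC-HIT  vc=[22, 30, 10]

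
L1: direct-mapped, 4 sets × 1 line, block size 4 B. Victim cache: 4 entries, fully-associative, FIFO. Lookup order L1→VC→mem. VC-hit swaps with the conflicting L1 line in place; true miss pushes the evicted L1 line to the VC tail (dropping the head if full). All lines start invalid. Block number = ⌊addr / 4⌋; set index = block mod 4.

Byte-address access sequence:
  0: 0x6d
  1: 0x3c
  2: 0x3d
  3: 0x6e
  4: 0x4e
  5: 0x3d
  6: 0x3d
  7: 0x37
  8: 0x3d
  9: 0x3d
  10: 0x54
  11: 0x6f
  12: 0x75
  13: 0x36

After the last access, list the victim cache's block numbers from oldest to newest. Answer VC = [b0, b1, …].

0: 0x6d (blk 27, set 3) → MISS  vc=[]
1: 0x3c (blk 15, set 3) → MISS  vc=[27]
2: 0x3d (blk 15, set 3) → L1-HIT  vc=[27]
3: 0x6e (blk 27, set 3) → VC-HIT  vc=[15]
4: 0x4e (blk 19, set 3) → MISS  vc=[15, 27]
5: 0x3d (blk 15, set 3) → VC-HIT  vc=[19, 27]
6: 0x3d (blk 15, set 3) → L1-HIT  vc=[19, 27]
7: 0x37 (blk 13, set 1) → MISS  vc=[19, 27]
8: 0x3d (blk 15, set 3) → L1-HIT  vc=[19, 27]
9: 0x3d (blk 15, set 3) → L1-HIT  vc=[19, 27]
10: 0x54 (blk 21, set 1) → MISS  vc=[19, 27, 13]
11: 0x6f (blk 27, set 3) → VC-HIT  vc=[19, 15, 13]
12: 0x75 (blk 29, set 1) → MISS  vc=[19, 15, 13, 21]
13: 0x36 (blk 13, set 1) → VC-HIT  vc=[19, 15, 29, 21]

VC = [19, 15, 29, 21]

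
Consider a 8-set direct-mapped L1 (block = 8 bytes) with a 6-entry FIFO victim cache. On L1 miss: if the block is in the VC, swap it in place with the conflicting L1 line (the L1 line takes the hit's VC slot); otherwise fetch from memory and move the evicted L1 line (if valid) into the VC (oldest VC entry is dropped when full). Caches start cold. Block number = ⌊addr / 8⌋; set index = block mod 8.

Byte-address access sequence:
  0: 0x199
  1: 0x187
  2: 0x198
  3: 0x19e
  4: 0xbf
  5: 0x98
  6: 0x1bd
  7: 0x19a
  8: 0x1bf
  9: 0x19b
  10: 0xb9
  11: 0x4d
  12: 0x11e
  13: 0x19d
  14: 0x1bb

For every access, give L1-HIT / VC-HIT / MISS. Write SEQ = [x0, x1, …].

0: 0x199 (blk 51, set 3) → MISS  vc=[]
1: 0x187 (blk 48, set 0) → MISS  vc=[]
2: 0x198 (blk 51, set 3) → L1-HIT  vc=[]
3: 0x19e (blk 51, set 3) → L1-HIT  vc=[]
4: 0xbf (blk 23, set 7) → MISS  vc=[]
5: 0x98 (blk 19, set 3) → MISS  vc=[51]
6: 0x1bd (blk 55, set 7) → MISS  vc=[51, 23]
7: 0x19a (blk 51, set 3) → VC-HIT  vc=[19, 23]
8: 0x1bf (blk 55, set 7) → L1-HIT  vc=[19, 23]
9: 0x19b (blk 51, set 3) → L1-HIT  vc=[19, 23]
10: 0xb9 (blk 23, set 7) → VC-HIT  vc=[19, 55]
11: 0x4d (blk 9, set 1) → MISS  vc=[19, 55]
12: 0x11e (blk 35, set 3) → MISS  vc=[19, 55, 51]
13: 0x19d (blk 51, set 3) → VC-HIT  vc=[19, 55, 35]
14: 0x1bb (blk 55, set 7) → VC-HIT  vc=[19, 23, 35]

SEQ = [MISS, MISS, L1-HIT, L1-HIT, MISS, MISS, MISS, VC-HIT, L1-HIT, L1-HIT, VC-HIT, MISS, MISS, VC-HIT, VC-HIT]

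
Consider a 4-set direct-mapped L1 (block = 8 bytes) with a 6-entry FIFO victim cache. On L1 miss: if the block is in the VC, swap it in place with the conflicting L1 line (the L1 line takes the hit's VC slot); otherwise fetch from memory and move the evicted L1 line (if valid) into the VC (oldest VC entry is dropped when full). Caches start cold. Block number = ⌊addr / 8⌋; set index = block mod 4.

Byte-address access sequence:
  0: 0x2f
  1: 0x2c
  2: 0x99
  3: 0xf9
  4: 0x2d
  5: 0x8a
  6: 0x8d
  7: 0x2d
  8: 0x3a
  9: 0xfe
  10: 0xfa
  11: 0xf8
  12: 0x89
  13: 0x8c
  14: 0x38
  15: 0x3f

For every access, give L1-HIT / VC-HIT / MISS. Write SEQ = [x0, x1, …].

#0 0x2f→b5/s1 MISS; vc=[]
#1 0x2c→b5/s1 L1-HIT; vc=[]
#2 0x99→b19/s3 MISS; vc=[]
#3 0xf9→b31/s3 MISS; vc=[19]
#4 0x2d→b5/s1 L1-HIT; vc=[19]
#5 0x8a→b17/s1 MISS; vc=[19,5]
#6 0x8d→b17/s1 L1-HIT; vc=[19,5]
#7 0x2d→b5/s1 VC-HIT; vc=[19,17]
#8 0x3a→b7/s3 MISS; vc=[19,17,31]
#9 0xfe→b31/s3 VC-HIT; vc=[19,17,7]
#10 0xfa→b31/s3 L1-HIT; vc=[19,17,7]
#11 0xf8→b31/s3 L1-HIT; vc=[19,17,7]
#12 0x89→b17/s1 VC-HIT; vc=[19,5,7]
#13 0x8c→b17/s1 L1-HIT; vc=[19,5,7]
#14 0x38→b7/s3 VC-HIT; vc=[19,5,31]
#15 0x3f→b7/s3 L1-HIT; vc=[19,5,31]

SEQ = [MISS, L1-HIT, MISS, MISS, L1-HIT, MISS, L1-HIT, VC-HIT, MISS, VC-HIT, L1-HIT, L1-HIT, VC-HIT, L1-HIT, VC-HIT, L1-HIT]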